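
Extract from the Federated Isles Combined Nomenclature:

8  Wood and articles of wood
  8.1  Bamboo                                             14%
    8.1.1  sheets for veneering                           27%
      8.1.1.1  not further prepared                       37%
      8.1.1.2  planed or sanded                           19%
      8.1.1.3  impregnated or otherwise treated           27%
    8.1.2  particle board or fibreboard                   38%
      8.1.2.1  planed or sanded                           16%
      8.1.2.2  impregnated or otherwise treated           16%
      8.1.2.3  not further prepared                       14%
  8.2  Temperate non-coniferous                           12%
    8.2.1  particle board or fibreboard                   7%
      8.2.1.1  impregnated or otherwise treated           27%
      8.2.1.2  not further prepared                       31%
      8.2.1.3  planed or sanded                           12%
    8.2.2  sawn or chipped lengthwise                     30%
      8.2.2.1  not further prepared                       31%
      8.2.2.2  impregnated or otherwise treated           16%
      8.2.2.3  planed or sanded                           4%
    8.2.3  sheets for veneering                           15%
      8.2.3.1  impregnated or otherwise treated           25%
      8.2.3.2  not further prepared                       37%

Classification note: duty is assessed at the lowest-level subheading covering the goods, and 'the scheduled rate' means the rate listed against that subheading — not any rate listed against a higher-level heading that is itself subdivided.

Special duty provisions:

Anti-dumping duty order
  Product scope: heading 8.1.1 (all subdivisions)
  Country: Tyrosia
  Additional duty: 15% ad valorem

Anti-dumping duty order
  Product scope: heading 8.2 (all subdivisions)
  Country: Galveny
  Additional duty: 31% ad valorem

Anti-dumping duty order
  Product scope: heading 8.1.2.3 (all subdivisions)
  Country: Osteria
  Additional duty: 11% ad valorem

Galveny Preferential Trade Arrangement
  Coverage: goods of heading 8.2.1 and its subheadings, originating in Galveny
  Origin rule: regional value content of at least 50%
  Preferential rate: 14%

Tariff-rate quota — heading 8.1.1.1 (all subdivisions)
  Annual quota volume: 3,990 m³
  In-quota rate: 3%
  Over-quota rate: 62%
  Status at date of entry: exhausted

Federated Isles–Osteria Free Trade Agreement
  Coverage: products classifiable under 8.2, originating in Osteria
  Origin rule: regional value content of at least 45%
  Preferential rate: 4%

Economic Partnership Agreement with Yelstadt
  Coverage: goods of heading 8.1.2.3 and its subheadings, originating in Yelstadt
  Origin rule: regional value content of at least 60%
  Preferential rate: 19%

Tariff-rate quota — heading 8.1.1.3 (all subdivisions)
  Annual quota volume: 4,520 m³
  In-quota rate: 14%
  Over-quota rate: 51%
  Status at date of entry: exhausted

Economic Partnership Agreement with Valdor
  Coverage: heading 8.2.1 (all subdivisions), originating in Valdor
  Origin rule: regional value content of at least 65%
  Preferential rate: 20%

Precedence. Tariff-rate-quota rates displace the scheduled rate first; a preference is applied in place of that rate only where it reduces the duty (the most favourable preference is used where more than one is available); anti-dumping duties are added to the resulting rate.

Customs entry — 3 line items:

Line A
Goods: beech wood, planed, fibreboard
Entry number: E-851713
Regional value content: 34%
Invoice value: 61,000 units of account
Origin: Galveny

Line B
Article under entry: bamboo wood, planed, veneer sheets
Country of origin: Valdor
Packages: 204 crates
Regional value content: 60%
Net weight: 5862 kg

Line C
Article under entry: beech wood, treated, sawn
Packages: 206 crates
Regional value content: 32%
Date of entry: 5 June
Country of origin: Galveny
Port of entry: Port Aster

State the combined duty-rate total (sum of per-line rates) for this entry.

Line A: beech → 8.2; fibreboard → 8.2.1; planed → 8.2.1.3. Scheduled 12%. Galveny agreement on 8.2.1: RVC < 50%; anti-dumping (Galveny, 8.2): +31%; total 12% + 31% = 43%. → 43%.
Line B: bamboo → 8.1; veneer sheets → 8.1.1; planed → 8.1.1.2. Scheduled 19%. Valdor agreement on 8.2.1: 8.1.1.2 not covered. → 19%.
Line C: beech → 8.2; sawn → 8.2.2; treated → 8.2.2.2. Scheduled 16%. Galveny agreement on 8.2.1: 8.2.2.2 not covered; anti-dumping (Galveny, 8.2): +31%; total 16% + 31% = 47%. → 47%.
Sum: 43% + 19% + 47% = 109%.

109%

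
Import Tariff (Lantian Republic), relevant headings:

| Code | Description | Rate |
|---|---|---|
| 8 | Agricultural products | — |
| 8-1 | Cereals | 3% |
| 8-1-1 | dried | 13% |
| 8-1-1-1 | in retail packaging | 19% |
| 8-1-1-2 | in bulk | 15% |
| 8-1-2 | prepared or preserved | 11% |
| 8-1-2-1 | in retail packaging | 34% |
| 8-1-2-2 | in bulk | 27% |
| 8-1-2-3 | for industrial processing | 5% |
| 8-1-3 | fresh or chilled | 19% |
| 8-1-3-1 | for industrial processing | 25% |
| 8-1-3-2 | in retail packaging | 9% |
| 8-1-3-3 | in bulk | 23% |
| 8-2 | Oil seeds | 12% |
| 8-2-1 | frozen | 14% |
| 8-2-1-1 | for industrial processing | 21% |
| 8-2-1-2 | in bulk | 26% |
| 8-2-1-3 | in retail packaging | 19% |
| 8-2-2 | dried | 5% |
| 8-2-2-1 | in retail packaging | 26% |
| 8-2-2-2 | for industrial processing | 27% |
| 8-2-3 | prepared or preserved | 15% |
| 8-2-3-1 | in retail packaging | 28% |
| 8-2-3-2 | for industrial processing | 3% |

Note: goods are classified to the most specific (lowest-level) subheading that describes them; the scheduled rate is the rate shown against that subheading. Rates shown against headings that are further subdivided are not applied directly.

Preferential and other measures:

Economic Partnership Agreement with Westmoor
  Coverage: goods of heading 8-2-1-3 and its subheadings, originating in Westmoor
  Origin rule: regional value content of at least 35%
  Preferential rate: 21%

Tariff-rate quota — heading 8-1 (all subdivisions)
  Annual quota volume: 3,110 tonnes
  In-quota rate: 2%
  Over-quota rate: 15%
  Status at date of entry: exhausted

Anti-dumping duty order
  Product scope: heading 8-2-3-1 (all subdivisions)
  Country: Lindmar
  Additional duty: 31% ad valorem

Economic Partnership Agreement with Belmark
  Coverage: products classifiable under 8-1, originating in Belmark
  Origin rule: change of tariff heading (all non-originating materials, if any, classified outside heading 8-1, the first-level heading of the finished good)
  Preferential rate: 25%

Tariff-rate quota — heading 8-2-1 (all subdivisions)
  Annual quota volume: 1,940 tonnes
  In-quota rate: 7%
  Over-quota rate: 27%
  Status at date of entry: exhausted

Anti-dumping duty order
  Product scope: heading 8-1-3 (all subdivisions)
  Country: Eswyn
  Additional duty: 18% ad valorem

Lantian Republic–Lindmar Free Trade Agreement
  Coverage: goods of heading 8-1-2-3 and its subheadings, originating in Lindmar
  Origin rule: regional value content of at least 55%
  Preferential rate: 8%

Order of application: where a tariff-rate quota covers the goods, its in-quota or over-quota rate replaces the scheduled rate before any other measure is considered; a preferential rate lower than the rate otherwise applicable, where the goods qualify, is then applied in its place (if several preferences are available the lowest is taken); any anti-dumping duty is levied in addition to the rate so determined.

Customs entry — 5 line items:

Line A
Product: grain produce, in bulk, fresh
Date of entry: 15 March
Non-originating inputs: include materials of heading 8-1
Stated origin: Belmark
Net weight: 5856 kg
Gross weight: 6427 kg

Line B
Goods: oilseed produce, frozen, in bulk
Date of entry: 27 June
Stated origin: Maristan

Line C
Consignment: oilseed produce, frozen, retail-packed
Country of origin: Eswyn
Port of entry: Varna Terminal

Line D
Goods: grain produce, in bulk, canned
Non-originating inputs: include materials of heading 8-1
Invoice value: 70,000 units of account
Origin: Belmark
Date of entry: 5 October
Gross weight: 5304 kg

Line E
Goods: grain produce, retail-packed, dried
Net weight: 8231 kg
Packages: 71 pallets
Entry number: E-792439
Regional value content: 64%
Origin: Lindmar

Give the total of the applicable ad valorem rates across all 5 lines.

99%

Line A: grain → 8-1; fresh → 8-1-3; in bulk → 8-1-3-3. Scheduled 23%. quota on 8-1 exhausted → over-quota 15%; Belmark agreement on 8-1: CTH not met. → 15%.
Line B: oilseed → 8-2; frozen → 8-2-1; in bulk → 8-2-1-2. Scheduled 26%. quota on 8-2-1 exhausted → over-quota 27%. → 27%.
Line C: oilseed → 8-2; frozen → 8-2-1; retail-packed → 8-2-1-3. Scheduled 19%. quota on 8-2-1 exhausted → over-quota 27%. → 27%.
Line D: grain → 8-1; canned → 8-1-2; in bulk → 8-1-2-2. Scheduled 27%. quota on 8-1 exhausted → over-quota 15%; Belmark agreement on 8-1: CTH not met. → 15%.
Line E: grain → 8-1; dried → 8-1-1; retail-packed → 8-1-1-1. Scheduled 19%. quota on 8-1 exhausted → over-quota 15%; Lindmar agreement on 8-1-2-3: 8-1-1-1 not covered. → 15%.
Sum: 15% + 27% + 27% + 15% + 15% = 99%.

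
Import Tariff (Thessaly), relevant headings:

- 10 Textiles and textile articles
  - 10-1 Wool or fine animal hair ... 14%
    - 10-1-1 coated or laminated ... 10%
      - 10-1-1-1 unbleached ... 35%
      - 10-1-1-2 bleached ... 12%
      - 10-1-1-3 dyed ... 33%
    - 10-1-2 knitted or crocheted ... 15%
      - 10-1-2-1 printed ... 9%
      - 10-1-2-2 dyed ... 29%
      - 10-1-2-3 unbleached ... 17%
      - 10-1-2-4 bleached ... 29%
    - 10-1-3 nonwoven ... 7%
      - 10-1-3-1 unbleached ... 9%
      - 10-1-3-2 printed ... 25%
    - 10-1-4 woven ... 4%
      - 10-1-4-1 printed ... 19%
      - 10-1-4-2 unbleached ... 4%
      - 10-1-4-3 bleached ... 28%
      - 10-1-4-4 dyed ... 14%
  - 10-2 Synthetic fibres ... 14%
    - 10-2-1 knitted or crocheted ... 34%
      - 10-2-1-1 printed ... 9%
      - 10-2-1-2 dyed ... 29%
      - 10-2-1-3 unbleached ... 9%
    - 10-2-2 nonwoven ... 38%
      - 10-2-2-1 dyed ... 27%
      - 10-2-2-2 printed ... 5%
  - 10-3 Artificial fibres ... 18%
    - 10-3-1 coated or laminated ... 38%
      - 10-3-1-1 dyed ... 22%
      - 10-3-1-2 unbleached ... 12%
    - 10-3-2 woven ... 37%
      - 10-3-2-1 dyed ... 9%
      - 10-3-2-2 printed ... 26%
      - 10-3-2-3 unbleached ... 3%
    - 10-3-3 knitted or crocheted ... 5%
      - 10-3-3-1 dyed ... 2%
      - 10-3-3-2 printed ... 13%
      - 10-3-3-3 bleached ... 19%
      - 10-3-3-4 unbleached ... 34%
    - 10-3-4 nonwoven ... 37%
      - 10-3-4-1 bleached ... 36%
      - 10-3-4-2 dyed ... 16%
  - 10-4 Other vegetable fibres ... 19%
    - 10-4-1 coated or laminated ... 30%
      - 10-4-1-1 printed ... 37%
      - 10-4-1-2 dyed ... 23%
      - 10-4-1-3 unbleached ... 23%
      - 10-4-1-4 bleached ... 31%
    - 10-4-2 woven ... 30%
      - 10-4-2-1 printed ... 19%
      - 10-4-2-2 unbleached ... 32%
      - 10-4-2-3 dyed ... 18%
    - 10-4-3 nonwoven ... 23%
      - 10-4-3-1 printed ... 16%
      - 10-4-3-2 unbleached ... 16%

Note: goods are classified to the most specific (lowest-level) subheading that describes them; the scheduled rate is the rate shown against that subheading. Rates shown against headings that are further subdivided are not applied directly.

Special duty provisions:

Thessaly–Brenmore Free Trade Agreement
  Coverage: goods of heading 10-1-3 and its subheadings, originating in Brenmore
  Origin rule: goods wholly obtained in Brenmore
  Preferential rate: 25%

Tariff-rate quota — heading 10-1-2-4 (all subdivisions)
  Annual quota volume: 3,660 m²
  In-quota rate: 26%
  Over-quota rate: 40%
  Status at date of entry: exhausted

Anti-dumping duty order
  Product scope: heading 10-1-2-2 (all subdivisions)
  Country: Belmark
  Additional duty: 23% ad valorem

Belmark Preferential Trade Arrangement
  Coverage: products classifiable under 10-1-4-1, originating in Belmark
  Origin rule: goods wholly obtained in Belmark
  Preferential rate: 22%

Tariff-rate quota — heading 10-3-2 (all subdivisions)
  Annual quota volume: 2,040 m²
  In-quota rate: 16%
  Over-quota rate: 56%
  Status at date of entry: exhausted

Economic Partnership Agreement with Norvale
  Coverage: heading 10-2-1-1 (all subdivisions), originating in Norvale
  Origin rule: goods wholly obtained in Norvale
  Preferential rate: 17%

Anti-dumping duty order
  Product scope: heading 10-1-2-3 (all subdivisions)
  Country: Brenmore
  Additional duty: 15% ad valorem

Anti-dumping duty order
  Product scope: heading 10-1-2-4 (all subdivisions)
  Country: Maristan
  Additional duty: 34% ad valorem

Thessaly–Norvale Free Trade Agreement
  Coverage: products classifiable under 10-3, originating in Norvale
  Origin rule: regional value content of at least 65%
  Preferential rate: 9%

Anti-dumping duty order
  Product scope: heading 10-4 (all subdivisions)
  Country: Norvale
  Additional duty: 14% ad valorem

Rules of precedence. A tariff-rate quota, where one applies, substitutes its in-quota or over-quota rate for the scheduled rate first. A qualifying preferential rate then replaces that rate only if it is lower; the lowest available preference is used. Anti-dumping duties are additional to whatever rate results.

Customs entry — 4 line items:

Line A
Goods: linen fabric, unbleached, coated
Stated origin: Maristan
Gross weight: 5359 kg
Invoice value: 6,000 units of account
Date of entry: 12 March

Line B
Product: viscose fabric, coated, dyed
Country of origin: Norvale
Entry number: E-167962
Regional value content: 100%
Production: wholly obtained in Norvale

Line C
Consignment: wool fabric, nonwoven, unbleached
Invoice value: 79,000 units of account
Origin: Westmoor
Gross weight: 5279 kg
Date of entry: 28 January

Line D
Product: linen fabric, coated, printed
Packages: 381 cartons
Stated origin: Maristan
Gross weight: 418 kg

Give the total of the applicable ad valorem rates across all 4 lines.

78%

Line A: linen → 10-4; coated → 10-4-1; unbleached → 10-4-1-3. Scheduled 23%. No special measure applies. → 23%.
Line B: viscose → 10-3; coated → 10-3-1; dyed → 10-3-1-1. Scheduled 22%. Norvale agreement on 10-2-1-1: 10-3-1-1 not covered; Norvale agreement on 10-3: RVC ≥ 65% → 9% available; preferential 9%. → 9%.
Line C: wool → 10-1; nonwoven → 10-1-3; unbleached → 10-1-3-1. Scheduled 9%. No special measure applies. → 9%.
Line D: linen → 10-4; coated → 10-4-1; printed → 10-4-1-1. Scheduled 37%. No special measure applies. → 37%.
Sum: 23% + 9% + 9% + 37% = 78%.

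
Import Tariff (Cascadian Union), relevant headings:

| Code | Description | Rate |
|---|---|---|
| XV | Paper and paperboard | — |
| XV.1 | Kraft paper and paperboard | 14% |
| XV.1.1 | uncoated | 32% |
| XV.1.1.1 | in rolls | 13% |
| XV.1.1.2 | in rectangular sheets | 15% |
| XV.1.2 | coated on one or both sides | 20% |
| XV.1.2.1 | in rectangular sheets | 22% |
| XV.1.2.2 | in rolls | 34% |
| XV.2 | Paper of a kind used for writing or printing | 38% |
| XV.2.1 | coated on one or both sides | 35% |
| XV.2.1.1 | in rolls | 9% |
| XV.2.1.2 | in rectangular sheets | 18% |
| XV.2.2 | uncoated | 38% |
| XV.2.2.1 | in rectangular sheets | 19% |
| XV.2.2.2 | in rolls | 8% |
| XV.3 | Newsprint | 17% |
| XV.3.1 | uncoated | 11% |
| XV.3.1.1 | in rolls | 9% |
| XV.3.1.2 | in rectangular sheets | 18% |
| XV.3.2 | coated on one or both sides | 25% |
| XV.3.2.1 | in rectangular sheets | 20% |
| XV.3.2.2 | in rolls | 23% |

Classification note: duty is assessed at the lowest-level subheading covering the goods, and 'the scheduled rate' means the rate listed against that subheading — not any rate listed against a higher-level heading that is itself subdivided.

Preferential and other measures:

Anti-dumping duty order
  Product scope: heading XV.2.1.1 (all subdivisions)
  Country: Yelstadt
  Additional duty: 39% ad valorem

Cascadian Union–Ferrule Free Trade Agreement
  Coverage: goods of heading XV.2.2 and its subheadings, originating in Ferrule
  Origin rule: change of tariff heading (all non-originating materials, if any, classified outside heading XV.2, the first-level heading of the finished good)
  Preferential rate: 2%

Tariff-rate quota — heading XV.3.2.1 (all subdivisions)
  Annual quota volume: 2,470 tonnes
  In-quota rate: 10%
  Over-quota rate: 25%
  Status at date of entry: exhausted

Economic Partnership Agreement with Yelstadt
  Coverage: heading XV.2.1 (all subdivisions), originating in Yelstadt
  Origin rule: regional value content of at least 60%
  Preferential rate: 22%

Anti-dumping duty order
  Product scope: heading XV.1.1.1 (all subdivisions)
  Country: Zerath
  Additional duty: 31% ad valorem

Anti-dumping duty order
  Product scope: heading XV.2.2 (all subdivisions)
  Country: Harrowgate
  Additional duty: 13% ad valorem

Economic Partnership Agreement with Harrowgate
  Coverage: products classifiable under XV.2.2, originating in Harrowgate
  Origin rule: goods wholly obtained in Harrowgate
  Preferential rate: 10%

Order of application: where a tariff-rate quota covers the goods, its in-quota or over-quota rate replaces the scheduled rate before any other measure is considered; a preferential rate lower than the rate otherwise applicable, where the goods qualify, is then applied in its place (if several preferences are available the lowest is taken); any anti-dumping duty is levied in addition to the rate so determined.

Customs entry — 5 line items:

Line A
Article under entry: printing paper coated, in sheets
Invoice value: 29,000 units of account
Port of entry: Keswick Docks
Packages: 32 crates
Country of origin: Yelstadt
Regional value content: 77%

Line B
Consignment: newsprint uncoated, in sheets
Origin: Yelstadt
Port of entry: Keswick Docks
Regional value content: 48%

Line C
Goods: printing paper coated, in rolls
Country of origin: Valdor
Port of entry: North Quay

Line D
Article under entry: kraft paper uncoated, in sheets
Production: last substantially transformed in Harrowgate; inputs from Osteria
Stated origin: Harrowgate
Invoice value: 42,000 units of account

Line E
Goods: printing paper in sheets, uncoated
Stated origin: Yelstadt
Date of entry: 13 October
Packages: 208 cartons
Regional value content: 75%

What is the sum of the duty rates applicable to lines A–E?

Line A: printing paper → XV.2; coated → XV.2.1; in sheets → XV.2.1.2. Scheduled 18%. Yelstadt agreement on XV.2.1: RVC ≥ 60% → 22% available; preference 22% not lower than 18% → no reduction. → 18%.
Line B: newsprint → XV.3; uncoated → XV.3.1; in sheets → XV.3.1.2. Scheduled 18%. Yelstadt agreement on XV.2.1: XV.3.1.2 not covered. → 18%.
Line C: printing paper → XV.2; coated → XV.2.1; in rolls → XV.2.1.1. Scheduled 9%. No special measure applies. → 9%.
Line D: kraft paper → XV.1; uncoated → XV.1.1; in sheets → XV.1.1.2. Scheduled 15%. Harrowgate agreement on XV.2.2: XV.1.1.2 not covered. → 15%.
Line E: printing paper → XV.2; uncoated → XV.2.2; in sheets → XV.2.2.1. Scheduled 19%. Yelstadt agreement on XV.2.1: XV.2.2.1 not covered. → 19%.
Sum: 18% + 18% + 9% + 15% + 19% = 79%.

79%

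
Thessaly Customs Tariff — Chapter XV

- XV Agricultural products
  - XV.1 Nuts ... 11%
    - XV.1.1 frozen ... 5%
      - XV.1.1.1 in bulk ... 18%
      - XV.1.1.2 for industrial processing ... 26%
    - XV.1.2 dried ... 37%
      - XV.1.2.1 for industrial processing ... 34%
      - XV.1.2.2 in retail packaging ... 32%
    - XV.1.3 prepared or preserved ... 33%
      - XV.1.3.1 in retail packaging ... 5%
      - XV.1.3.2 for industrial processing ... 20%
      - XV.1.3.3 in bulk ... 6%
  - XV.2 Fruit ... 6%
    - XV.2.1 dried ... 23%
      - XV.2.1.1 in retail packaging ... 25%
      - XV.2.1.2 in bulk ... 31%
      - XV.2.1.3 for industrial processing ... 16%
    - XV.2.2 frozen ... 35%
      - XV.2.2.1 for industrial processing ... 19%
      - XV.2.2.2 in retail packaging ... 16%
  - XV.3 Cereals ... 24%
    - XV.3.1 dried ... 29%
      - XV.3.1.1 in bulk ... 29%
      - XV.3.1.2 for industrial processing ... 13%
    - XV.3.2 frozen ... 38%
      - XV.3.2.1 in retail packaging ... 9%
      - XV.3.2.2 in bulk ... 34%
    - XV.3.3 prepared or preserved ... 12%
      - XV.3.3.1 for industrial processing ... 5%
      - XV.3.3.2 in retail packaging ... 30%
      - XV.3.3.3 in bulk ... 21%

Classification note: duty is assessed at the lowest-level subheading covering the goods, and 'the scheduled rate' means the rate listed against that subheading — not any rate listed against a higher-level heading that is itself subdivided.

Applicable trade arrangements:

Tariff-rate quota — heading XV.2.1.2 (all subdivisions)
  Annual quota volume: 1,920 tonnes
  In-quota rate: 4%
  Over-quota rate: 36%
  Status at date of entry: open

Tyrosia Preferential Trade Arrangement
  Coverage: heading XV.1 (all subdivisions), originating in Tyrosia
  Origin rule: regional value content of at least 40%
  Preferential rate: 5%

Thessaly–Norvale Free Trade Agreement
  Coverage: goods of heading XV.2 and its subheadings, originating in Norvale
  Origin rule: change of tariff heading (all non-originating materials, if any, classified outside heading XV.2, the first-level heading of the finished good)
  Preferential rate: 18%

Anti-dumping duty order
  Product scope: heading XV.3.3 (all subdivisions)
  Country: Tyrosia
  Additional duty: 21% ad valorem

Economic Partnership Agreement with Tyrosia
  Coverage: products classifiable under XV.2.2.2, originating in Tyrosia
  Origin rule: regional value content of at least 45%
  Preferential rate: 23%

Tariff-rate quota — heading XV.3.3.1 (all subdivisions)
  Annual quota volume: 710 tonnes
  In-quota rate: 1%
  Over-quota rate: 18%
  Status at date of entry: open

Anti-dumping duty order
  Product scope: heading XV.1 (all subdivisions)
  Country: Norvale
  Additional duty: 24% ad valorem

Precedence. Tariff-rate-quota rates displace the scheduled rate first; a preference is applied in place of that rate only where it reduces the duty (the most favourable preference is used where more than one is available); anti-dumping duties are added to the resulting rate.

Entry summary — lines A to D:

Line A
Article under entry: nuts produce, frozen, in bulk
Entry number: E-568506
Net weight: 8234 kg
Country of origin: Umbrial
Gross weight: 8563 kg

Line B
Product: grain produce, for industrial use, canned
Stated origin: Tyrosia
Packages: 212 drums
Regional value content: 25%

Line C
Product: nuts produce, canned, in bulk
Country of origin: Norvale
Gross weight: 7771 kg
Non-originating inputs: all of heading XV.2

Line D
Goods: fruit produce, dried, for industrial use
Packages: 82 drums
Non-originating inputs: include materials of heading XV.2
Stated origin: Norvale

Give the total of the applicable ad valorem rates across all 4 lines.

Line A: nuts → XV.1; frozen → XV.1.1; in bulk → XV.1.1.1. Scheduled 18%. No special measure applies. → 18%.
Line B: grain → XV.3; canned → XV.3.3; for industrial use → XV.3.3.1. Scheduled 5%. quota on XV.3.3.1 open → in-quota 1%; Tyrosia agreement on XV.1: XV.3.3.1 not covered; Tyrosia agreement on XV.2.2.2: XV.3.3.1 not covered; anti-dumping (Tyrosia, XV.3.3): +21%; total 1% + 21% = 22%. → 22%.
Line C: nuts → XV.1; canned → XV.1.3; in bulk → XV.1.3.3. Scheduled 6%. Norvale agreement on XV.2: XV.1.3.3 not covered; anti-dumping (Norvale, XV.1): +24%; total 6% + 24% = 30%. → 30%.
Line D: fruit → XV.2; dried → XV.2.1; for industrial use → XV.2.1.3. Scheduled 16%. Norvale agreement on XV.2: CTH not met. → 16%.
Sum: 18% + 22% + 30% + 16% = 86%.

86%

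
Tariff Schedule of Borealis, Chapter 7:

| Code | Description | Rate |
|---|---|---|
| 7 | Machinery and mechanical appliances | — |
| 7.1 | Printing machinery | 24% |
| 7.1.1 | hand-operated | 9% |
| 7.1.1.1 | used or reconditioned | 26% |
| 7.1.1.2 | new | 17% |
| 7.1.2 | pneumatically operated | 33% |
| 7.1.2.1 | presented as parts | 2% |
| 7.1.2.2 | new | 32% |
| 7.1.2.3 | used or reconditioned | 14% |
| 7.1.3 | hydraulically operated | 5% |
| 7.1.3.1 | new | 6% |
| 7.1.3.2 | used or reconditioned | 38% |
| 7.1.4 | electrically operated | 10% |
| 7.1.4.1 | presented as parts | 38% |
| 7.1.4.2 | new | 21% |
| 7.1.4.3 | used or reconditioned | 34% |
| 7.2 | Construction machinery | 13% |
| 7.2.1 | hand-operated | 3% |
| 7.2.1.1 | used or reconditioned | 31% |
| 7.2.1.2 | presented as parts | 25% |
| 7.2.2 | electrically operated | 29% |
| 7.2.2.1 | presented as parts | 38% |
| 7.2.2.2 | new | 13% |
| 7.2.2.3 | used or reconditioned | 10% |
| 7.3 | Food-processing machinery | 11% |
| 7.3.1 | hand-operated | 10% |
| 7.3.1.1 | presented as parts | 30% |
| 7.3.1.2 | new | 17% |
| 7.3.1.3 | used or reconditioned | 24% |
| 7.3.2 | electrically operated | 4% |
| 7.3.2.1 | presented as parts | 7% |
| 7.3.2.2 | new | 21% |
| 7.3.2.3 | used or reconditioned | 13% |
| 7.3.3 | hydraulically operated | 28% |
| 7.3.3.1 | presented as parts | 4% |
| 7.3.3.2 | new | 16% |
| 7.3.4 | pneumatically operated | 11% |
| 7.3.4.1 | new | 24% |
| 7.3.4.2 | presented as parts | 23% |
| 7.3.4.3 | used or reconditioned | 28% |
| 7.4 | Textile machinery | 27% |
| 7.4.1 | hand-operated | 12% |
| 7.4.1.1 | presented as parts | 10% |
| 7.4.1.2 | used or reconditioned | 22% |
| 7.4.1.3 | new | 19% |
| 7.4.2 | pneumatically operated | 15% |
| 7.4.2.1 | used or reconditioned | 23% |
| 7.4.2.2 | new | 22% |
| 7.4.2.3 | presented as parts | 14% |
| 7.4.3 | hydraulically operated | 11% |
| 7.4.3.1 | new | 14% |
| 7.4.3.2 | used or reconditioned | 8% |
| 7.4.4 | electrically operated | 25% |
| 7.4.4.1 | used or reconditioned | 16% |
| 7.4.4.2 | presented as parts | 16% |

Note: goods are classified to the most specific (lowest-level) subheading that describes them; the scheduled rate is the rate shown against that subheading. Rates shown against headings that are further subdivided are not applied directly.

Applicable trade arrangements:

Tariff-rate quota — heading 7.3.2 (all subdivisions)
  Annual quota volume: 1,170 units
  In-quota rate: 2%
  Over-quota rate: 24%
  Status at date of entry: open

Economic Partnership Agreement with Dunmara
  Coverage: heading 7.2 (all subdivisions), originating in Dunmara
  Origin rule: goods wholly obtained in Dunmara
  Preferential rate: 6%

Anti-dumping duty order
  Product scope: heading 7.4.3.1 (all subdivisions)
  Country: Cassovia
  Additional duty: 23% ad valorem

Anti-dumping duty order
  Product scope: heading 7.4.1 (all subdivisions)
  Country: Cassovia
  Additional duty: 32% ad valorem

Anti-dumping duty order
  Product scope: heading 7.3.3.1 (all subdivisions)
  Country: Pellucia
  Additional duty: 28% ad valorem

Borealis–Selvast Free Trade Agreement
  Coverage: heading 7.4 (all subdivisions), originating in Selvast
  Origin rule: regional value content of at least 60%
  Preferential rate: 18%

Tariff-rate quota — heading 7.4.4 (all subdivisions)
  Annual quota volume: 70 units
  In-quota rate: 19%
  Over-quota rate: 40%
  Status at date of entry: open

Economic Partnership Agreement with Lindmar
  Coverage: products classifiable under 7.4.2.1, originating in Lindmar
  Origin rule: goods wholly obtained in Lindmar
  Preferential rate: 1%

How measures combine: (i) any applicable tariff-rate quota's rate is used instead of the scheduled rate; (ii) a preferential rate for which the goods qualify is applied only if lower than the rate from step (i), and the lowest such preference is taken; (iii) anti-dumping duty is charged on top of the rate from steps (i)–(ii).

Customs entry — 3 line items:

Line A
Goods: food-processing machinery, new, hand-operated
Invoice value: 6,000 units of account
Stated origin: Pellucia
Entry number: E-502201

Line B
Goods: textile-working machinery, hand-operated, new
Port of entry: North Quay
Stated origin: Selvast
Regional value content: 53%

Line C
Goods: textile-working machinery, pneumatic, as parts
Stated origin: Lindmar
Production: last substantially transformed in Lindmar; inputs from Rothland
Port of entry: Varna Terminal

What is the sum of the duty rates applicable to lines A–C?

Line A: food-processing → 7.3; hand-operated → 7.3.1; new → 7.3.1.2. Scheduled 17%. No special measure applies. → 17%.
Line B: textile-working → 7.4; hand-operated → 7.4.1; new → 7.4.1.3. Scheduled 19%. Selvast agreement on 7.4: RVC < 60%. → 19%.
Line C: textile-working → 7.4; pneumatic → 7.4.2; as parts → 7.4.2.3. Scheduled 14%. Lindmar agreement on 7.4.2.1: 7.4.2.3 not covered. → 14%.
Sum: 17% + 19% + 14% = 50%.

50%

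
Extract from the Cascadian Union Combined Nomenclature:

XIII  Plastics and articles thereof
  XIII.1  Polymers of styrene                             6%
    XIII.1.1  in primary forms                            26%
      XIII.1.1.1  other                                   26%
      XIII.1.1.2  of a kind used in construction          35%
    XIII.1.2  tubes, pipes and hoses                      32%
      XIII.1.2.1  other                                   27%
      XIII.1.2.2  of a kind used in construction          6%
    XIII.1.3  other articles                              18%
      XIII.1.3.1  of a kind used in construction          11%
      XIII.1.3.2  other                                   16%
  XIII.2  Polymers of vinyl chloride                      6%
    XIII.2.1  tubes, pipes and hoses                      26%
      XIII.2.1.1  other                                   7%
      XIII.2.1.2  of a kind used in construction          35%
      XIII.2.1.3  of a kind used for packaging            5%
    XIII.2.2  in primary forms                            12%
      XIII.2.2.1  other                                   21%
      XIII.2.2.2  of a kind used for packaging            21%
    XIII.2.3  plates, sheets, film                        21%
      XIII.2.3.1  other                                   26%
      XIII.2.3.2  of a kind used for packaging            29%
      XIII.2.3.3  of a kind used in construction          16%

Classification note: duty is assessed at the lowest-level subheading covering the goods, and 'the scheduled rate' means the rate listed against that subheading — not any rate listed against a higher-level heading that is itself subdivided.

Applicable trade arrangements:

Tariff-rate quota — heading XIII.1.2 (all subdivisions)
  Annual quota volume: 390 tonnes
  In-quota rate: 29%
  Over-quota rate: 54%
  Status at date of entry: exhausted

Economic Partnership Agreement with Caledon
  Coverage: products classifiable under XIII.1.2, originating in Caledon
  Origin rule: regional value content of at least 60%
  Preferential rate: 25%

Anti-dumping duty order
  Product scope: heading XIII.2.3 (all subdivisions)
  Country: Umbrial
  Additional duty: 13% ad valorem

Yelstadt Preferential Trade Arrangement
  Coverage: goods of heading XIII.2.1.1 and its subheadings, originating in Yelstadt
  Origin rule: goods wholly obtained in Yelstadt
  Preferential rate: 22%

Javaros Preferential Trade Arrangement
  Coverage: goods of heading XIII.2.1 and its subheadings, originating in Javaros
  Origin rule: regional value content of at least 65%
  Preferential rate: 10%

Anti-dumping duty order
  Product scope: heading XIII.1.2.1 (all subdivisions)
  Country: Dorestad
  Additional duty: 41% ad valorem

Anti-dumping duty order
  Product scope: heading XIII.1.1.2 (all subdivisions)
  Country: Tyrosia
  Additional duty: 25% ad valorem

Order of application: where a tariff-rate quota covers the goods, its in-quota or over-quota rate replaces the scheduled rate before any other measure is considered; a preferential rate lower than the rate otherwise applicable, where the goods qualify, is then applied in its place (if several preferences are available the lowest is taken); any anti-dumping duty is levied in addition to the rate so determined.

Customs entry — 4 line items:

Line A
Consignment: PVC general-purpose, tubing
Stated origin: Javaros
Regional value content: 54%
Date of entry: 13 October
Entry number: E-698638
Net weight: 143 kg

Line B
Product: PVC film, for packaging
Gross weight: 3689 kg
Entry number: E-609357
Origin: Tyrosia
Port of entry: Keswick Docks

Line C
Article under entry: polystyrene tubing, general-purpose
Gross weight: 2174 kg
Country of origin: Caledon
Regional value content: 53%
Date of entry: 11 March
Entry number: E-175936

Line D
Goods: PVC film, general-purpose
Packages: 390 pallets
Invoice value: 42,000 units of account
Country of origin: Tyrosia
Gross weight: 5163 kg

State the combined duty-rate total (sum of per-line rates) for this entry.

Line A: PVC → XIII.2; tubing → XIII.2.1; general-purpose → XIII.2.1.1. Scheduled 7%. Javaros agreement on XIII.2.1: RVC < 65%. → 7%.
Line B: PVC → XIII.2; film → XIII.2.3; for packaging → XIII.2.3.2. Scheduled 29%. No special measure applies. → 29%.
Line C: polystyrene → XIII.1; tubing → XIII.1.2; general-purpose → XIII.1.2.1. Scheduled 27%. quota on XIII.1.2 exhausted → over-quota 54%; Caledon agreement on XIII.1.2: RVC < 60%. → 54%.
Line D: PVC → XIII.2; film → XIII.2.3; general-purpose → XIII.2.3.1. Scheduled 26%. No special measure applies. → 26%.
Sum: 7% + 29% + 54% + 26% = 116%.

116%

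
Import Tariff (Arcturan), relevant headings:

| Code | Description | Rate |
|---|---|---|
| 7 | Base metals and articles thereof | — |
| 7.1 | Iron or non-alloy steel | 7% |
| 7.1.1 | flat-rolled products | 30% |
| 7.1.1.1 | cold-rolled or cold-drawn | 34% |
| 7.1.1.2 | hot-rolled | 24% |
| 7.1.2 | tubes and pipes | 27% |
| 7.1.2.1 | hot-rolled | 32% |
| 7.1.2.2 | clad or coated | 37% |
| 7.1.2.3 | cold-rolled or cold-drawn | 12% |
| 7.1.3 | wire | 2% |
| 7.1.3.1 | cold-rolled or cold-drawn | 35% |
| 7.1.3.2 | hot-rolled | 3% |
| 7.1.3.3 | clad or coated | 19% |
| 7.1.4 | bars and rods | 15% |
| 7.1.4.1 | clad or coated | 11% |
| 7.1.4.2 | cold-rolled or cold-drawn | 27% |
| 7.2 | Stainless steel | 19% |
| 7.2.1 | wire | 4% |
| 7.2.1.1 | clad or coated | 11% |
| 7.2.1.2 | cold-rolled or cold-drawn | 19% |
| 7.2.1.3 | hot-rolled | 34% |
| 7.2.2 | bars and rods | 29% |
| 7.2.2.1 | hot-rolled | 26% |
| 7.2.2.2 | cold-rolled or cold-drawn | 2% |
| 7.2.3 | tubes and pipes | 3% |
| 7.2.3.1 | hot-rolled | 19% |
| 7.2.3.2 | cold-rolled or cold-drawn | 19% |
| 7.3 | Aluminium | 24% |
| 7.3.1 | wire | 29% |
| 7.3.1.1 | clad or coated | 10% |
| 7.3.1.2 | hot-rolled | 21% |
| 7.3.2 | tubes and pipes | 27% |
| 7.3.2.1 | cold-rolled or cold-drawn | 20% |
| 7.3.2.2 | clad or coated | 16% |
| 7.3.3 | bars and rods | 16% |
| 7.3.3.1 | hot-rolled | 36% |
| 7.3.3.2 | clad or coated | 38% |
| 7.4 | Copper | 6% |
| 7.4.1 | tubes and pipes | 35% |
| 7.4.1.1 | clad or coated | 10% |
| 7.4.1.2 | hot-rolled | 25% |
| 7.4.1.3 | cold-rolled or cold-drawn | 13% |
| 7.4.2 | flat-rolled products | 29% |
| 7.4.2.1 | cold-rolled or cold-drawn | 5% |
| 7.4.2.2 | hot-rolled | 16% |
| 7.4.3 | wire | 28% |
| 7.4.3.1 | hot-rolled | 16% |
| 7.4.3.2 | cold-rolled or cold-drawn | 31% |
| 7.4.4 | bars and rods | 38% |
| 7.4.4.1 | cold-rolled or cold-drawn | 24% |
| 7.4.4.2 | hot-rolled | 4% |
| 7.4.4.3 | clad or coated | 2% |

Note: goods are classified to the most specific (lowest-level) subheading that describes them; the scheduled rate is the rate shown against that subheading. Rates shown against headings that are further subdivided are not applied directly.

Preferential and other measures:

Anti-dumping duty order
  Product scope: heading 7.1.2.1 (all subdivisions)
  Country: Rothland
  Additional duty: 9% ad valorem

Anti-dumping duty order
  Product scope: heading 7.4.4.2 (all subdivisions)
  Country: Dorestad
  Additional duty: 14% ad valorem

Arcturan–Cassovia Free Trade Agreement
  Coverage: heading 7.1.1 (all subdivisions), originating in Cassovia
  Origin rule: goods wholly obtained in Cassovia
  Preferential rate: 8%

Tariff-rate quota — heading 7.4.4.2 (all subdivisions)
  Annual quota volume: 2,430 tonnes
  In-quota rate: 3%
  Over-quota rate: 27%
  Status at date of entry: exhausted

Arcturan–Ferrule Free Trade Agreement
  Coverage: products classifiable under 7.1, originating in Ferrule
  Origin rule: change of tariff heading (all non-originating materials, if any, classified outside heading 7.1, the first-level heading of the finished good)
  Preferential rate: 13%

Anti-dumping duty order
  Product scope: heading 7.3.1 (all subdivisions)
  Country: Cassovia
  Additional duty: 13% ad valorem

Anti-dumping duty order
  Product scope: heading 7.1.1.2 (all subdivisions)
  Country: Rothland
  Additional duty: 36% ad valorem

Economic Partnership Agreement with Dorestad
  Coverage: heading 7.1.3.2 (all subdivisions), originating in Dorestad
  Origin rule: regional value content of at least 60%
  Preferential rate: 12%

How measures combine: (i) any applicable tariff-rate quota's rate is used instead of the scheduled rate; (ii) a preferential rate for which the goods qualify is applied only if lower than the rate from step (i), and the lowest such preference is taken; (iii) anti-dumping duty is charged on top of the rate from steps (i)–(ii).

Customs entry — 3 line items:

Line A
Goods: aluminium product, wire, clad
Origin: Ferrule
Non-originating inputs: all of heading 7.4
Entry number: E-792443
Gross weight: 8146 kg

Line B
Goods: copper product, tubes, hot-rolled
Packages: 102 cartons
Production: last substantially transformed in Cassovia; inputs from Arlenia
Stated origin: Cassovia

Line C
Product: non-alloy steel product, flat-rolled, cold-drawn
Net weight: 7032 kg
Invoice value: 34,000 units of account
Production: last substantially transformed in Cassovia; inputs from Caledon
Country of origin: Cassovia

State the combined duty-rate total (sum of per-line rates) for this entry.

Line A: aluminium → 7.3; wire → 7.3.1; clad → 7.3.1.1. Scheduled 10%. Ferrule agreement on 7.1: 7.3.1.1 not covered. → 10%.
Line B: copper → 7.4; tubes → 7.4.1; hot-rolled → 7.4.1.2. Scheduled 25%. Cassovia agreement on 7.1.1: 7.4.1.2 not covered. → 25%.
Line C: non-alloy steel → 7.1; flat-rolled → 7.1.1; cold-drawn → 7.1.1.1. Scheduled 34%. Cassovia agreement on 7.1.1: not wholly obtained. → 34%.
Sum: 10% + 25% + 34% = 69%.

69%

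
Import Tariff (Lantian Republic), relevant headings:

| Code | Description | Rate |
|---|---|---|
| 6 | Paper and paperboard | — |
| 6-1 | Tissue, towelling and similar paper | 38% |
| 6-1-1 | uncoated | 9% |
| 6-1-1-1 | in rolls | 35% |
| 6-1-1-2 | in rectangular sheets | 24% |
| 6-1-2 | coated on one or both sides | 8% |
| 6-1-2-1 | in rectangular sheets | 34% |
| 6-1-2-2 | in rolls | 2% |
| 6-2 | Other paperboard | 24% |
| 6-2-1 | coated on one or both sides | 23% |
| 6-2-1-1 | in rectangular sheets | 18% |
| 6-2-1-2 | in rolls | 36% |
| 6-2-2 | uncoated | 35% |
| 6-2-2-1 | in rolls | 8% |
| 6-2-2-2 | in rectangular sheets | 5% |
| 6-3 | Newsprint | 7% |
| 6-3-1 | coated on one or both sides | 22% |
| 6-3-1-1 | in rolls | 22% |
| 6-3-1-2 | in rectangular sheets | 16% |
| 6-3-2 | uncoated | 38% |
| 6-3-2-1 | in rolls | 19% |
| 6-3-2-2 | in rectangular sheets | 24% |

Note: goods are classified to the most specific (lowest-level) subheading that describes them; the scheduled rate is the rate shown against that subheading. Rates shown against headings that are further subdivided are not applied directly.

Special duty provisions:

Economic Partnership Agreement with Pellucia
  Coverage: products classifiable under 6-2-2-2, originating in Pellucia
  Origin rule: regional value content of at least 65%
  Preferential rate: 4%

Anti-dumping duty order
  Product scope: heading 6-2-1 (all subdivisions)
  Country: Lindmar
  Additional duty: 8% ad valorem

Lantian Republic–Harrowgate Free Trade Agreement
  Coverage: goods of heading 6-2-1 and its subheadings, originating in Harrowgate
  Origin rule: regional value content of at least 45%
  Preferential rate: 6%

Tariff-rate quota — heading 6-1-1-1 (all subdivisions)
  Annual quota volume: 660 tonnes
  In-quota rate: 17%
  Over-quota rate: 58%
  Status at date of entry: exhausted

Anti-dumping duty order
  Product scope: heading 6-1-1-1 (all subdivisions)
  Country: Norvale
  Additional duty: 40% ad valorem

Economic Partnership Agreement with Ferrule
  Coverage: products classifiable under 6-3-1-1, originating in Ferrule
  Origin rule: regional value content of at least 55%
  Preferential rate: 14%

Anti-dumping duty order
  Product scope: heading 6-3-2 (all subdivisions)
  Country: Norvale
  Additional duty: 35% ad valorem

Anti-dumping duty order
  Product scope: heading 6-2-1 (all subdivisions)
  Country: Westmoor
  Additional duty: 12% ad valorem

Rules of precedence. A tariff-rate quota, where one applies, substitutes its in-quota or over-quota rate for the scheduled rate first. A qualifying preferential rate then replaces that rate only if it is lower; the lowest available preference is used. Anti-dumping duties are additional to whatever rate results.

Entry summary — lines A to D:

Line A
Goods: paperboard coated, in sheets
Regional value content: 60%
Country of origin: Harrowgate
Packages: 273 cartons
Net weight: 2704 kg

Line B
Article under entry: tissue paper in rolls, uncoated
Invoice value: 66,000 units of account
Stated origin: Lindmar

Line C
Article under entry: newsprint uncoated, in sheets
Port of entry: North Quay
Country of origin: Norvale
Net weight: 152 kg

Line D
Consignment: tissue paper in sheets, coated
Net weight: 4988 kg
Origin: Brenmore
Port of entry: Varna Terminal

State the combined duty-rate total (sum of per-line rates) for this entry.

Line A: paperboard → 6-2; coated → 6-2-1; in sheets → 6-2-1-1. Scheduled 18%. Harrowgate agreement on 6-2-1: RVC ≥ 45% → 6% available; preferential 6%. → 6%.
Line B: tissue paper → 6-1; uncoated → 6-1-1; in rolls → 6-1-1-1. Scheduled 35%. quota on 6-1-1-1 exhausted → over-quota 58%. → 58%.
Line C: newsprint → 6-3; uncoated → 6-3-2; in sheets → 6-3-2-2. Scheduled 24%. anti-dumping (Norvale, 6-3-2): +35%; total 24% + 35% = 59%. → 59%.
Line D: tissue paper → 6-1; coated → 6-1-2; in sheets → 6-1-2-1. Scheduled 34%. No special measure applies. → 34%.
Sum: 6% + 58% + 59% + 34% = 157%.

157%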